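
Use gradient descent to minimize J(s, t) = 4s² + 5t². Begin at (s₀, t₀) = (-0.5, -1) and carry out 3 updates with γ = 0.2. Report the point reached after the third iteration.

∇J = (8s, 10t)
Step 1: at (-0.5, -1), ∇J = (-4, -10) → (-0.5, -1) − 0.2·(-4, -10) = (0.3, 1)
Step 2: at (0.3, 1), ∇J = (2.4, 10) → (0.3, 1) − 0.2·(2.4, 10) = (-0.18, -1)
Step 3: at (-0.18, -1), ∇J = (-1.44, -10) → (-0.18, -1) − 0.2·(-1.44, -10) = (0.108, 1)

(0.108, 1)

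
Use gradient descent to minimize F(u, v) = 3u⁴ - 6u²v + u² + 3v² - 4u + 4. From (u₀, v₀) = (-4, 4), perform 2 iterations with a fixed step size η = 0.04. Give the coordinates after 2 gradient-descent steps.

∇F = (12u³ - 12uv + 2u - 4, -6u² + 6v)
(u₁, v₁) = (-4, 4) − 0.04·(-588, -72) = (19.52, 6.88)
(u₂, v₂) = (19.52, 6.88) − 0.04·(87676.029696, -2244.9024) = (-3487.52118784, 96.676096)

(-3487.52118784, 96.676096)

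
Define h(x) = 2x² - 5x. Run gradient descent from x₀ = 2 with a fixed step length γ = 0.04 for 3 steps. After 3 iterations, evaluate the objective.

h′(x) = 4x - 5
x₁ = 2 − 0.04·3 = 1.88
x₂ = 1.88 − 0.04·2.52 = 1.7792
x₃ = 1.7792 − 0.04·2.1168 = 1.694528
h(1.694528) = -2.729789714432

-2.729789714432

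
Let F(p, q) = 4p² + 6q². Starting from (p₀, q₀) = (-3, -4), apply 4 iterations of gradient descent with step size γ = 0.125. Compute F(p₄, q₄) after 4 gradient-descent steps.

∇F = (8p, 12q)
(p₁, q₁) = (-3, -4) − 0.125·(-24, -48) = (0, 2)
(p₂, q₂) = (0, 2) − 0.125·(0, 24) = (0, -1)
(p₃, q₃) = (0, -1) − 0.125·(0, -12) = (0, 0.5)
(p₄, q₄) = (0, 0.5) − 0.125·(0, 6) = (0, -0.25)
F(0, -0.25) = 0.375

0.375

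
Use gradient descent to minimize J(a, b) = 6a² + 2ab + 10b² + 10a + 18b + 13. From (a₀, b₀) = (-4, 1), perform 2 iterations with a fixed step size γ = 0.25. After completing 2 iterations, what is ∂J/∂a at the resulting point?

∇J = (12a + 2b + 10, 2a + 20b + 18)
Step 1: at (-4, 1), ∇J = (-36, 30) → (-4, 1) − 0.25·(-36, 30) = (5, -6.5)
Step 2: at (5, -6.5), ∇J = (57, -102) → (5, -6.5) − 0.25·(57, -102) = (-9.25, 19)
∂J/∂a at (-9.25, 19) = -63

-63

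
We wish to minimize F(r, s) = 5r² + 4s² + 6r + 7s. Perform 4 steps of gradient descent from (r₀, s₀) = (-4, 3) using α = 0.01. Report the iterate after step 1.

(-3.66, 2.69)

∇F = (10r + 6, 8s + 7)
(r₁, s₁) = (-4, 3) − 0.01·(-34, 31) = (-3.66, 2.69)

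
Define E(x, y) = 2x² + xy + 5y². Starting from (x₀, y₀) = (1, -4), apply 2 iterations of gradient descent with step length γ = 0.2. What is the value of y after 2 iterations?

∇E = (4x + y, x + 10y)
(x₁, y₁) = (1, -4) − 0.2·(0, -39) = (1, 3.8)
(x₂, y₂) = (1, 3.8) − 0.2·(7.8, 39) = (-0.56, -4)
y = -4

-4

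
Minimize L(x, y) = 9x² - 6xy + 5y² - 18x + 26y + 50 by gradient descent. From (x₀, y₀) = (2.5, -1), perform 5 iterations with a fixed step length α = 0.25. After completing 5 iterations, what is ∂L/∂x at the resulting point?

-37221

∇L = (18x - 6y - 18, -6x + 10y + 26)
(x₁, y₁) = (2.5, -1) − 0.25·(33, 1) = (-5.75, -1.25)
(x₂, y₂) = (-5.75, -1.25) − 0.25·(-114, 48) = (22.75, -13.25)
(x₃, y₃) = (22.75, -13.25) − 0.25·(471, -243) = (-95, 47.5)
(x₄, y₄) = (-95, 47.5) − 0.25·(-2013, 1071) = (408.25, -220.25)
(x₅, y₅) = (408.25, -220.25) − 0.25·(8652, -4626) = (-1754.75, 936.25)
∂L/∂x at (-1754.75, 936.25) = -37221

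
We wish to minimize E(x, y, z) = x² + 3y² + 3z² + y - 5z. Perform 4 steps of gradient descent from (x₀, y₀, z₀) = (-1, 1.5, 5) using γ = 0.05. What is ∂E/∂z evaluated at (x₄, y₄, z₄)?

6.0025

∇E = (2x, 6y + 1, 6z - 5)
(x₁, y₁, z₁) = (-1, 1.5, 5) − 0.05·(-2, 10, 25) = (-0.9, 1, 3.75)
(x₂, y₂, z₂) = (-0.9, 1, 3.75) − 0.05·(-1.8, 7, 17.5) = (-0.81, 0.65, 2.875)
(x₃, y₃, z₃) = (-0.81, 0.65, 2.875) − 0.05·(-1.62, 4.9, 12.25) = (-0.729, 0.405, 2.2625)
(x₄, y₄, z₄) = (-0.729, 0.405, 2.2625) − 0.05·(-1.458, 3.43, 8.575) = (-0.6561, 0.2335, 1.83375)
∂E/∂z at (-0.6561, 0.2335, 1.83375) = 6.0025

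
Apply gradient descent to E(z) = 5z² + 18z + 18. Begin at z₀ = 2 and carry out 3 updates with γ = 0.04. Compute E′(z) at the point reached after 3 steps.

8.208

E′(z) = 10z + 18
Step 1: E′(2) = 38; z₁ = 2 − 0.04·38 = 0.48
Step 2: E′(0.48) = 22.8; z₂ = 0.48 − 0.04·22.8 = -0.432
Step 3: E′(-0.432) = 13.68; z₃ = -0.432 − 0.04·13.68 = -0.9792
E′(z) at (-0.9792) = 8.208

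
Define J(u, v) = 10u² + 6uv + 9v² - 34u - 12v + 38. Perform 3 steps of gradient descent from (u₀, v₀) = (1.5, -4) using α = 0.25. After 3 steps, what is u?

291.0625

∇J = (20u + 6v - 34, 6u + 18v - 12)
(u₁, v₁) = (1.5, -4) − 0.25·(-28, -75) = (8.5, 14.75)
(u₂, v₂) = (8.5, 14.75) − 0.25·(224.5, 304.5) = (-47.625, -61.375)
(u₃, v₃) = (-47.625, -61.375) − 0.25·(-1354.75, -1402.5) = (291.0625, 289.25)
u = 291.0625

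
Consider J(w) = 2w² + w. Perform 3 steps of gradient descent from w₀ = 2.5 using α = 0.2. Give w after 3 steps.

J′(w) = 4w + 1
w₁ = 2.5 − 0.2·11 = 0.3
w₂ = 0.3 − 0.2·2.2 = -0.14
w₃ = -0.14 − 0.2·0.44 = -0.228

-0.228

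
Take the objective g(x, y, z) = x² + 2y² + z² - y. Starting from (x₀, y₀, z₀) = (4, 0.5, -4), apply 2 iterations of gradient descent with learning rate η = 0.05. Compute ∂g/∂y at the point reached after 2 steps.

0.64

∇g = (2x, 4y - 1, 2z)
Step 1: at (4, 0.5, -4), ∇g = (8, 1, -8) → (4, 0.5, -4) − 0.05·(8, 1, -8) = (3.6, 0.45, -3.6)
Step 2: at (3.6, 0.45, -3.6), ∇g = (7.2, 0.8, -7.2) → (3.6, 0.45, -3.6) − 0.05·(7.2, 0.8, -7.2) = (3.24, 0.41, -3.24)
∂g/∂y at (3.24, 0.41, -3.24) = 0.64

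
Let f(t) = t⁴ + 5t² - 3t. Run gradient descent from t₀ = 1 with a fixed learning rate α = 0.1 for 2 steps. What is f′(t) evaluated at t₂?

f′(t) = 4t³ + 10t - 3
t₁ = 1 − 0.1·11 = -0.1
t₂ = -0.1 − 0.1·(-4.004) = 0.3004
f′(t) at (0.3004) = 0.112432576256

0.112432576256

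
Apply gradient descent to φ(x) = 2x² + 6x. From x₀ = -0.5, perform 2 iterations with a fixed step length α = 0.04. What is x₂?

-0.7944

φ′(x) = 4x + 6
Step 1: φ′(-0.5) = 4; x₁ = -0.5 − 0.04·4 = -0.66
Step 2: φ′(-0.66) = 3.36; x₂ = -0.66 − 0.04·3.36 = -0.7944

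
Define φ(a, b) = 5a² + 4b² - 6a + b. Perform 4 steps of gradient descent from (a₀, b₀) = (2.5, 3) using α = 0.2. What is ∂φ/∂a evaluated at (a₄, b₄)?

19

∇φ = (10a - 6, 8b + 1)
Step 1: at (2.5, 3), ∇φ = (19, 25) → (2.5, 3) − 0.2·(19, 25) = (-1.3, -2)
Step 2: at (-1.3, -2), ∇φ = (-19, -15) → (-1.3, -2) − 0.2·(-19, -15) = (2.5, 1)
Step 3: at (2.5, 1), ∇φ = (19, 9) → (2.5, 1) − 0.2·(19, 9) = (-1.3, -0.8)
Step 4: at (-1.3, -0.8), ∇φ = (-19, -5.4) → (-1.3, -0.8) − 0.2·(-19, -5.4) = (2.5, 0.28)
∂φ/∂a at (2.5, 0.28) = 19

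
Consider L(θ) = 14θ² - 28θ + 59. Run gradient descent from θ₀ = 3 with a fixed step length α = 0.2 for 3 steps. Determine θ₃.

-193.672

L′(θ) = 28θ - 28
θ₁ = 3 − 0.2·56 = -8.2
θ₂ = -8.2 − 0.2·(-257.6) = 43.32
θ₃ = 43.32 − 0.2·1184.96 = -193.672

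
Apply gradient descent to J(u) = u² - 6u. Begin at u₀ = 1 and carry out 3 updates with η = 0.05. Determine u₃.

J′(u) = 2u - 6
Step 1: J′(1) = -4; u₁ = 1 − 0.05·(-4) = 1.2
Step 2: J′(1.2) = -3.6; u₂ = 1.2 − 0.05·(-3.6) = 1.38
Step 3: J′(1.38) = -3.24; u₃ = 1.38 − 0.05·(-3.24) = 1.542

1.542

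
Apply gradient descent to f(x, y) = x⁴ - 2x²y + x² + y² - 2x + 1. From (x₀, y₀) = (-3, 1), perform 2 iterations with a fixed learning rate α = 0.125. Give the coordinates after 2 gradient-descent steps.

(-477.25, 27.25)

∇f = (4x³ - 4xy + 2x - 2, -2x² + 2y)
Step 1: at (-3, 1), ∇f = (-104, -16) → (-3, 1) − 0.125·(-104, -16) = (10, 3)
Step 2: at (10, 3), ∇f = (3898, -194) → (10, 3) − 0.125·(3898, -194) = (-477.25, 27.25)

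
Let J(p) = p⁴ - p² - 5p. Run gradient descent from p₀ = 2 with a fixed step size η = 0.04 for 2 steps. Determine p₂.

1.16484608

J′(p) = 4p³ - 2p - 5
p₁ = 2 − 0.04·23 = 1.08
p₂ = 1.08 − 0.04·(-2.121152) = 1.16484608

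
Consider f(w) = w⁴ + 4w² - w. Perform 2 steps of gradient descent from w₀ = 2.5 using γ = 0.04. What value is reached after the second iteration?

-0.40656384

f′(w) = 4w³ + 8w - 1
w₁ = 2.5 − 0.04·81.5 = -0.76
w₂ = -0.76 − 0.04·(-8.835904) = -0.40656384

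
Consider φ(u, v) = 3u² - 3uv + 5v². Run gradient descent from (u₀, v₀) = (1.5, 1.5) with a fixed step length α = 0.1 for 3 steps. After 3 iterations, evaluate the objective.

∇φ = (6u - 3v, -3u + 10v)
(u₁, v₁) = (1.5, 1.5) − 0.1·(4.5, 10.5) = (1.05, 0.45)
(u₂, v₂) = (1.05, 0.45) − 0.1·(4.95, 1.35) = (0.555, 0.315)
(u₃, v₃) = (0.555, 0.315) − 0.1·(2.385, 1.485) = (0.3165, 0.1665)
φ(0.3165, 0.1665) = 0.28103625

0.28103625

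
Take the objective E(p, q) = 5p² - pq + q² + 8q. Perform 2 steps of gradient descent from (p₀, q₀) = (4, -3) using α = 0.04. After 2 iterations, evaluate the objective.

-3.34820352

∇E = (10p - q, -p + 2q + 8)
(p₁, q₁) = (4, -3) − 0.04·(43, -2) = (2.28, -2.92)
(p₂, q₂) = (2.28, -2.92) − 0.04·(25.72, -0.12) = (1.2512, -2.9152)
E(1.2512, -2.9152) = -3.34820352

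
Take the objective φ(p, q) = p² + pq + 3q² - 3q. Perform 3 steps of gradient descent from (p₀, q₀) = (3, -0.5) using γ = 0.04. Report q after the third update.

-0.195712

∇φ = (2p + q, p + 6q - 3)
(p₁, q₁) = (3, -0.5) − 0.04·(5.5, -3) = (2.78, -0.38)
(p₂, q₂) = (2.78, -0.38) − 0.04·(5.18, -2.5) = (2.5728, -0.28)
(p₃, q₃) = (2.5728, -0.28) − 0.04·(4.8656, -2.1072) = (2.378176, -0.195712)
q = -0.195712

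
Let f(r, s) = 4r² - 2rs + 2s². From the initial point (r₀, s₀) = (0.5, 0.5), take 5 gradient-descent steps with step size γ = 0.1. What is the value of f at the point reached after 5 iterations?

0.0149159936

∇f = (8r - 2s, -2r + 4s)
(r₁, s₁) = (0.5, 0.5) − 0.1·(3, 1) = (0.2, 0.4)
(r₂, s₂) = (0.2, 0.4) − 0.1·(0.8, 1.2) = (0.12, 0.28)
(r₃, s₃) = (0.12, 0.28) − 0.1·(0.4, 0.88) = (0.08, 0.192)
(r₄, s₄) = (0.08, 0.192) − 0.1·(0.256, 0.608) = (0.0544, 0.1312)
(r₅, s₅) = (0.0544, 0.1312) − 0.1·(0.1728, 0.416) = (0.03712, 0.0896)
f(0.03712, 0.0896) = 0.0149159936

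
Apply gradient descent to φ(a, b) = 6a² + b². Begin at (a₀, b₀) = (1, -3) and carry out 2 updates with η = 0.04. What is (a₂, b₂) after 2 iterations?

(0.2704, -2.5392)

∇φ = (12a, 2b)
Step 1: at (1, -3), ∇φ = (12, -6) → (1, -3) − 0.04·(12, -6) = (0.52, -2.76)
Step 2: at (0.52, -2.76), ∇φ = (6.24, -5.52) → (0.52, -2.76) − 0.04·(6.24, -5.52) = (0.2704, -2.5392)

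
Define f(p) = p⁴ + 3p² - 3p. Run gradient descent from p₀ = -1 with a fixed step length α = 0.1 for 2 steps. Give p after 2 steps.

f′(p) = 4p³ + 6p - 3
Step 1: f′(-1) = -13; p₁ = -1 − 0.1·(-13) = 0.3
Step 2: f′(0.3) = -1.092; p₂ = 0.3 − 0.1·(-1.092) = 0.4092

0.4092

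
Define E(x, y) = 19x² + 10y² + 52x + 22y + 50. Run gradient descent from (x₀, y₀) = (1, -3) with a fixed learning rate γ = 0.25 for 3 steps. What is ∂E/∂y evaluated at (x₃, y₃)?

2432

∇E = (38x + 52, 20y + 22)
Step 1: at (1, -3), ∇E = (90, -38) → (1, -3) − 0.25·(90, -38) = (-21.5, 6.5)
Step 2: at (-21.5, 6.5), ∇E = (-765, 152) → (-21.5, 6.5) − 0.25·(-765, 152) = (169.75, -31.5)
Step 3: at (169.75, -31.5), ∇E = (6502.5, -608) → (169.75, -31.5) − 0.25·(6502.5, -608) = (-1455.875, 120.5)
∂E/∂y at (-1455.875, 120.5) = 2432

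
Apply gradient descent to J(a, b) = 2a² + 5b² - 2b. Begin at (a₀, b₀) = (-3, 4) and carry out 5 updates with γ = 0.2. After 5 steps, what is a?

∇J = (4a, 10b - 2)
(a₁, b₁) = (-3, 4) − 0.2·(-12, 38) = (-0.6, -3.6)
(a₂, b₂) = (-0.6, -3.6) − 0.2·(-2.4, -38) = (-0.12, 4)
(a₃, b₃) = (-0.12, 4) − 0.2·(-0.48, 38) = (-0.024, -3.6)
(a₄, b₄) = (-0.024, -3.6) − 0.2·(-0.096, -38) = (-0.0048, 4)
(a₅, b₅) = (-0.0048, 4) − 0.2·(-0.0192, 38) = (-0.00096, -3.6)
a = -0.00096

-0.00096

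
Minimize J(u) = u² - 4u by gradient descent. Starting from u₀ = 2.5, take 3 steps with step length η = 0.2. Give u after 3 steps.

J′(u) = 2u - 4
u₁ = 2.5 − 0.2·1 = 2.3
u₂ = 2.3 − 0.2·0.6 = 2.18
u₃ = 2.18 − 0.2·0.36 = 2.108

2.108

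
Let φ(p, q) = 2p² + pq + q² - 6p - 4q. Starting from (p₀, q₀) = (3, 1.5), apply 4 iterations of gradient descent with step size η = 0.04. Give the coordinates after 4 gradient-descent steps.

∇φ = (4p + q - 6, p + 2q - 4)
Step 1: at (3, 1.5), ∇φ = (7.5, 2) → (3, 1.5) − 0.04·(7.5, 2) = (2.7, 1.42)
Step 2: at (2.7, 1.42), ∇φ = (6.22, 1.54) → (2.7, 1.42) − 0.04·(6.22, 1.54) = (2.4512, 1.3584)
Step 3: at (2.4512, 1.3584), ∇φ = (5.1632, 1.168) → (2.4512, 1.3584) − 0.04·(5.1632, 1.168) = (2.244672, 1.31168)
Step 4: at (2.244672, 1.31168), ∇φ = (4.290368, 0.868032) → (2.244672, 1.31168) − 0.04·(4.290368, 0.868032) = (2.07305728, 1.27695872)

(2.07305728, 1.27695872)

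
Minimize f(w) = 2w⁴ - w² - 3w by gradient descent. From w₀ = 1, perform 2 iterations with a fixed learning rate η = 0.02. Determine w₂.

0.90470656

f′(w) = 8w³ - 2w - 3
w₁ = 1 − 0.02·3 = 0.94
w₂ = 0.94 − 0.02·1.764672 = 0.90470656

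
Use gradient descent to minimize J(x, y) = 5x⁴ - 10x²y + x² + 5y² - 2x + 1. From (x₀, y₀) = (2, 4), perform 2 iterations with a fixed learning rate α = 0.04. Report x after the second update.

∇J = (20x³ - 20xy + 2x - 2, -10x² + 10y)
(x₁, y₁) = (2, 4) − 0.04·(2, 0) = (1.92, 4)
(x₂, y₂) = (1.92, 4) − 0.04·(-10.20224, 3.136) = (2.3280896, 3.87456)
x = 2.3280896

2.3280896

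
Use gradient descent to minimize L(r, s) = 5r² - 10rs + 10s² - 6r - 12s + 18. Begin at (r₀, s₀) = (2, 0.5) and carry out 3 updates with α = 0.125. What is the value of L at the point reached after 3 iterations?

∇L = (10r - 10s - 6, -10r + 20s - 12)
(r₁, s₁) = (2, 0.5) − 0.125·(9, -22) = (0.875, 3.25)
(r₂, s₂) = (0.875, 3.25) − 0.125·(-29.75, 44.25) = (4.59375, -2.28125)
(r₃, s₃) = (4.59375, -2.28125) − 0.125·(62.75, -103.5625) = (-3.25, 10.6640625)
L(-3.25, 10.6640625) = 1446.1480712890625

1446.1480712890625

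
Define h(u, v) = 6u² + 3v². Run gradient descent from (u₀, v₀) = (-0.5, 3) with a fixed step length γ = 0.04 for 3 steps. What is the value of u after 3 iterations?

-0.070304

∇h = (12u, 6v)
Step 1: at (-0.5, 3), ∇h = (-6, 18) → (-0.5, 3) − 0.04·(-6, 18) = (-0.26, 2.28)
Step 2: at (-0.26, 2.28), ∇h = (-3.12, 13.68) → (-0.26, 2.28) − 0.04·(-3.12, 13.68) = (-0.1352, 1.7328)
Step 3: at (-0.1352, 1.7328), ∇h = (-1.6224, 10.3968) → (-0.1352, 1.7328) − 0.04·(-1.6224, 10.3968) = (-0.070304, 1.316928)
u = -0.070304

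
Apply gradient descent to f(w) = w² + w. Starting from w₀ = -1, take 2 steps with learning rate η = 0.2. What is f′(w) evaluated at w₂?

f′(w) = 2w + 1
Step 1: f′(-1) = -1; w₁ = -1 − 0.2·(-1) = -0.8
Step 2: f′(-0.8) = -0.6; w₂ = -0.8 − 0.2·(-0.6) = -0.68
f′(w) at (-0.68) = -0.36

-0.36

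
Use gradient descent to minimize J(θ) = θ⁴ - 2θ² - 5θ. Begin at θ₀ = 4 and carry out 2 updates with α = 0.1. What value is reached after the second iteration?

J′(θ) = 4θ³ - 4θ - 5
Step 1: J′(4) = 235; θ₁ = 4 − 0.1·235 = -19.5
Step 2: J′(-19.5) = -29586.5; θ₂ = -19.5 − 0.1·(-29586.5) = 2939.15

2939.15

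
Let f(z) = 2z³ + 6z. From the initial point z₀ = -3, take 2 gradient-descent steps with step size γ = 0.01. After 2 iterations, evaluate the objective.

f′(z) = 6z² + 6
Step 1: f′(-3) = 60; z₁ = -3 − 0.01·60 = -3.6
Step 2: f′(-3.6) = 83.76; z₂ = -3.6 − 0.01·83.76 = -4.4376
f(-4.4376) = -201.398645578752

-201.398645578752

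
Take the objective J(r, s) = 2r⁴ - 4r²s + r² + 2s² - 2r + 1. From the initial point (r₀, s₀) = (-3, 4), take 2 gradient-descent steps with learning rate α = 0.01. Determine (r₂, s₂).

∇J = (8r³ - 8rs + 2r - 2, -4r² + 4s)
(r₁, s₁) = (-3, 4) − 0.01·(-128, -20) = (-1.72, 4.2)
(r₂, s₂) = (-1.72, 4.2) − 0.01·(11.644416, 4.9664) = (-1.83644416, 4.150336)

(-1.83644416, 4.150336)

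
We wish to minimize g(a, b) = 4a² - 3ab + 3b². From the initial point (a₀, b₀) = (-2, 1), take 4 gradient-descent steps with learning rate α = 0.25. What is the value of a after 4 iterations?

∇g = (8a - 3b, -3a + 6b)
Step 1: at (-2, 1), ∇g = (-19, 12) → (-2, 1) − 0.25·(-19, 12) = (2.75, -2)
Step 2: at (2.75, -2), ∇g = (28, -20.25) → (2.75, -2) − 0.25·(28, -20.25) = (-4.25, 3.0625)
Step 3: at (-4.25, 3.0625), ∇g = (-43.1875, 31.125) → (-4.25, 3.0625) − 0.25·(-43.1875, 31.125) = (6.546875, -4.71875)
Step 4: at (6.546875, -4.71875), ∇g = (66.53125, -47.953125) → (6.546875, -4.71875) − 0.25·(66.53125, -47.953125) = (-10.0859375, 7.26953125)
a = -10.0859375

-10.0859375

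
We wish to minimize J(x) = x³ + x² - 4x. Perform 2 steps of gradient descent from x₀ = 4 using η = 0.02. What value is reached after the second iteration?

J′(x) = 3x² + 2x - 4
Step 1: J′(4) = 52; x₁ = 4 − 0.02·52 = 2.96
Step 2: J′(2.96) = 28.2048; x₂ = 2.96 − 0.02·28.2048 = 2.395904

2.395904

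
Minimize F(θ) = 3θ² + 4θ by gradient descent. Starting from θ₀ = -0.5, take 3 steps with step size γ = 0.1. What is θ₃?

-0.656

F′(θ) = 6θ + 4
θ₁ = -0.5 − 0.1·1 = -0.6
θ₂ = -0.6 − 0.1·0.4 = -0.64
θ₃ = -0.64 − 0.1·0.16 = -0.656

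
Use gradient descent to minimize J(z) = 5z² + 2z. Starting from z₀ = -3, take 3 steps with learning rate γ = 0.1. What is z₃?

J′(z) = 10z + 2
Step 1: J′(-3) = -28; z₁ = -3 − 0.1·(-28) = -0.2
Step 2: J′(-0.2) = 0; z₂ = -0.2 − 0.1·0 = -0.2
Step 3: J′(-0.2) = 0; z₃ = -0.2 − 0.1·0 = -0.2

-0.2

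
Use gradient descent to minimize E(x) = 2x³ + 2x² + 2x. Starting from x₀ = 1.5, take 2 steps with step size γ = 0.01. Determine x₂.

1.1145265

E′(x) = 6x² + 4x + 2
x₁ = 1.5 − 0.01·21.5 = 1.285
x₂ = 1.285 − 0.01·17.04735 = 1.1145265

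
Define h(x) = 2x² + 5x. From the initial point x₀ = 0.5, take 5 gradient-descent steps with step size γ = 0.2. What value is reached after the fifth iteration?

h′(x) = 4x + 5
Step 1: h′(0.5) = 7; x₁ = 0.5 − 0.2·7 = -0.9
Step 2: h′(-0.9) = 1.4; x₂ = -0.9 − 0.2·1.4 = -1.18
Step 3: h′(-1.18) = 0.28; x₃ = -1.18 − 0.2·0.28 = -1.236
Step 4: h′(-1.236) = 0.056; x₄ = -1.236 − 0.2·0.056 = -1.2472
Step 5: h′(-1.2472) = 0.0112; x₅ = -1.2472 − 0.2·0.0112 = -1.24944

-1.24944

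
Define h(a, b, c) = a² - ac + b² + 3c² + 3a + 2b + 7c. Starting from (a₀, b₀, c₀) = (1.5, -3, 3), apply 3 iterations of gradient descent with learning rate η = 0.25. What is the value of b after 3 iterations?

-1.25

∇h = (2a - c + 3, 2b + 2, -a + 6c + 7)
(a₁, b₁, c₁) = (1.5, -3, 3) − 0.25·(3, -4, 23.5) = (0.75, -2, -2.875)
(a₂, b₂, c₂) = (0.75, -2, -2.875) − 0.25·(7.375, -2, -11) = (-1.09375, -1.5, -0.125)
(a₃, b₃, c₃) = (-1.09375, -1.5, -0.125) − 0.25·(0.9375, -1, 7.34375) = (-1.328125, -1.25, -1.9609375)
b = -1.25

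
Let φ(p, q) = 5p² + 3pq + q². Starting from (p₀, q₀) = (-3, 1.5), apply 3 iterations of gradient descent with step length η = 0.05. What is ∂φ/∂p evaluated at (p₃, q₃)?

-2.898375

∇φ = (10p + 3q, 3p + 2q)
Step 1: at (-3, 1.5), ∇φ = (-25.5, -6) → (-3, 1.5) − 0.05·(-25.5, -6) = (-1.725, 1.8)
Step 2: at (-1.725, 1.8), ∇φ = (-11.85, -1.575) → (-1.725, 1.8) − 0.05·(-11.85, -1.575) = (-1.1325, 1.87875)
Step 3: at (-1.1325, 1.87875), ∇φ = (-5.68875, 0.36) → (-1.1325, 1.87875) − 0.05·(-5.68875, 0.36) = (-0.8480625, 1.86075)
∂φ/∂p at (-0.8480625, 1.86075) = -2.898375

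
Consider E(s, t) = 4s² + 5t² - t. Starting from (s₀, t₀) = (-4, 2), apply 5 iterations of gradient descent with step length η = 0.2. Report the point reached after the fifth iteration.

∇E = (8s, 10t - 1)
Step 1: at (-4, 2), ∇E = (-32, 19) → (-4, 2) − 0.2·(-32, 19) = (2.4, -1.8)
Step 2: at (2.4, -1.8), ∇E = (19.2, -19) → (2.4, -1.8) − 0.2·(19.2, -19) = (-1.44, 2)
Step 3: at (-1.44, 2), ∇E = (-11.52, 19) → (-1.44, 2) − 0.2·(-11.52, 19) = (0.864, -1.8)
Step 4: at (0.864, -1.8), ∇E = (6.912, -19) → (0.864, -1.8) − 0.2·(6.912, -19) = (-0.5184, 2)
Step 5: at (-0.5184, 2), ∇E = (-4.1472, 19) → (-0.5184, 2) − 0.2·(-4.1472, 19) = (0.31104, -1.8)

(0.31104, -1.8)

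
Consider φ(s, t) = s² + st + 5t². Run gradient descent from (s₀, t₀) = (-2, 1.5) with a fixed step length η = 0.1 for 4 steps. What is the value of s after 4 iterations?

-0.937

∇φ = (2s + t, s + 10t)
Step 1: at (-2, 1.5), ∇φ = (-2.5, 13) → (-2, 1.5) − 0.1·(-2.5, 13) = (-1.75, 0.2)
Step 2: at (-1.75, 0.2), ∇φ = (-3.3, 0.25) → (-1.75, 0.2) − 0.1·(-3.3, 0.25) = (-1.42, 0.175)
Step 3: at (-1.42, 0.175), ∇φ = (-2.665, 0.33) → (-1.42, 0.175) − 0.1·(-2.665, 0.33) = (-1.1535, 0.142)
Step 4: at (-1.1535, 0.142), ∇φ = (-2.165, 0.2665) → (-1.1535, 0.142) − 0.1·(-2.165, 0.2665) = (-0.937, 0.11535)
s = -0.937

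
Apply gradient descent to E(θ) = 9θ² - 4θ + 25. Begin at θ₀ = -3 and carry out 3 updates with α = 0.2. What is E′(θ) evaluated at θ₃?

1019.408

E′(θ) = 18θ - 4
θ₁ = -3 − 0.2·(-58) = 8.6
θ₂ = 8.6 − 0.2·150.8 = -21.56
θ₃ = -21.56 − 0.2·(-392.08) = 56.856
E′(θ) at (56.856) = 1019.408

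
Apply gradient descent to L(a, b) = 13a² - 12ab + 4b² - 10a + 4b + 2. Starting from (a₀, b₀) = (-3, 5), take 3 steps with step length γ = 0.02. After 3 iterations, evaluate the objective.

6.597558521856

∇L = (26a - 12b - 10, -12a + 8b + 4)
(a₁, b₁) = (-3, 5) − 0.02·(-148, 80) = (-0.04, 3.4)
(a₂, b₂) = (-0.04, 3.4) − 0.02·(-51.84, 31.68) = (0.9968, 2.7664)
(a₃, b₃) = (0.9968, 2.7664) − 0.02·(-17.28, 14.1696) = (1.3424, 2.483008)
L(1.3424, 2.483008) = 6.597558521856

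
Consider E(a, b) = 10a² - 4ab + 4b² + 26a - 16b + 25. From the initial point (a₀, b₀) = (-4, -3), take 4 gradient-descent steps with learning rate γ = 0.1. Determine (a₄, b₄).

∇E = (20a - 4b + 26, -4a + 8b - 16)
(a₁, b₁) = (-4, -3) − 0.1·(-42, -24) = (0.2, -0.6)
(a₂, b₂) = (0.2, -0.6) − 0.1·(32.4, -21.6) = (-3.04, 1.56)
(a₃, b₃) = (-3.04, 1.56) − 0.1·(-41.04, 8.64) = (1.064, 0.696)
(a₄, b₄) = (1.064, 0.696) − 0.1·(44.496, -14.688) = (-3.3856, 2.1648)

(-3.3856, 2.1648)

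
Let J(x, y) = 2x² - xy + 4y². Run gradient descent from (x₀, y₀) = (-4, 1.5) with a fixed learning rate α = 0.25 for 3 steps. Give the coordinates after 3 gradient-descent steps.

(0.6484375, -2.75)

∇J = (4x - y, -x + 8y)
(x₁, y₁) = (-4, 1.5) − 0.25·(-17.5, 16) = (0.375, -2.5)
(x₂, y₂) = (0.375, -2.5) − 0.25·(4, -20.375) = (-0.625, 2.59375)
(x₃, y₃) = (-0.625, 2.59375) − 0.25·(-5.09375, 21.375) = (0.6484375, -2.75)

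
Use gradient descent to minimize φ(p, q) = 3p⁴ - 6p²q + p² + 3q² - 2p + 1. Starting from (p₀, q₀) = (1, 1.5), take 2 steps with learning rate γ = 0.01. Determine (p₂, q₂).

(1.10286208, 1.449216)

∇φ = (12p³ - 12pq + 2p - 2, -6p² + 6q)
Step 1: at (1, 1.5), ∇φ = (-6, 3) → (1, 1.5) − 0.01·(-6, 3) = (1.06, 1.47)
Step 2: at (1.06, 1.47), ∇φ = (-4.286208, 2.0784) → (1.06, 1.47) − 0.01·(-4.286208, 2.0784) = (1.10286208, 1.449216)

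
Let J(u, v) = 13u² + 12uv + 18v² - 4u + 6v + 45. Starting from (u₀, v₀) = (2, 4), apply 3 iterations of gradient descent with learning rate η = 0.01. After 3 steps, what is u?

0.287024

∇J = (26u + 12v - 4, 12u + 36v + 6)
(u₁, v₁) = (2, 4) − 0.01·(96, 174) = (1.04, 2.26)
(u₂, v₂) = (1.04, 2.26) − 0.01·(50.16, 99.84) = (0.5384, 1.2616)
(u₃, v₃) = (0.5384, 1.2616) − 0.01·(25.1376, 57.8784) = (0.287024, 0.682816)
u = 0.287024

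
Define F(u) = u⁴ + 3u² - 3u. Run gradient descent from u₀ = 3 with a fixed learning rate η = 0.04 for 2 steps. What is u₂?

F′(u) = 4u³ + 6u - 3
Step 1: F′(3) = 123; u₁ = 3 − 0.04·123 = -1.92
Step 2: F′(-1.92) = -42.831552; u₂ = -1.92 − 0.04·(-42.831552) = -0.20673792

-0.20673792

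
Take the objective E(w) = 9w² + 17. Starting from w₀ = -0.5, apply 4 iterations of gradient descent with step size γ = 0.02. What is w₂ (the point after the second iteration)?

-0.2048

E′(w) = 18w
w₁ = -0.5 − 0.02·(-9) = -0.32
w₂ = -0.32 − 0.02·(-5.76) = -0.2048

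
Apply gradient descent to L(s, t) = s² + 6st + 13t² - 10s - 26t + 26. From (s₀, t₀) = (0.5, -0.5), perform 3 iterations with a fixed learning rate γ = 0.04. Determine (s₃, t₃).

(1.205792, 0.751072)

∇L = (2s + 6t - 10, 6s + 26t - 26)
Step 1: at (0.5, -0.5), ∇L = (-12, -36) → (0.5, -0.5) − 0.04·(-12, -36) = (0.98, 0.94)
Step 2: at (0.98, 0.94), ∇L = (-2.4, 4.32) → (0.98, 0.94) − 0.04·(-2.4, 4.32) = (1.076, 0.7672)
Step 3: at (1.076, 0.7672), ∇L = (-3.2448, 0.4032) → (1.076, 0.7672) − 0.04·(-3.2448, 0.4032) = (1.205792, 0.751072)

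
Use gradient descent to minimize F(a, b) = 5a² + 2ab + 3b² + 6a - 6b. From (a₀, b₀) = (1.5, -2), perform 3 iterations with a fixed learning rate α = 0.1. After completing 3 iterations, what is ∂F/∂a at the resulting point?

0.872

∇F = (10a + 2b + 6, 2a + 6b - 6)
(a₁, b₁) = (1.5, -2) − 0.1·(17, -15) = (-0.2, -0.5)
(a₂, b₂) = (-0.2, -0.5) − 0.1·(3, -9.4) = (-0.5, 0.44)
(a₃, b₃) = (-0.5, 0.44) − 0.1·(1.88, -4.36) = (-0.688, 0.876)
∂F/∂a at (-0.688, 0.876) = 0.872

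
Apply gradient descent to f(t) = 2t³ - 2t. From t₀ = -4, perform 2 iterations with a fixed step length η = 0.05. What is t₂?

f′(t) = 6t² - 2
t₁ = -4 − 0.05·94 = -8.7
t₂ = -8.7 − 0.05·452.14 = -31.307

-31.307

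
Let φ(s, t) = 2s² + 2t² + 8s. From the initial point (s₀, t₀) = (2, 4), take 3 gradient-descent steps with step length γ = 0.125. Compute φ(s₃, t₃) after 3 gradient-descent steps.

-7

∇φ = (4s + 8, 4t)
Step 1: at (2, 4), ∇φ = (16, 16) → (2, 4) − 0.125·(16, 16) = (0, 2)
Step 2: at (0, 2), ∇φ = (8, 8) → (0, 2) − 0.125·(8, 8) = (-1, 1)
Step 3: at (-1, 1), ∇φ = (4, 4) → (-1, 1) − 0.125·(4, 4) = (-1.5, 0.5)
φ(-1.5, 0.5) = -7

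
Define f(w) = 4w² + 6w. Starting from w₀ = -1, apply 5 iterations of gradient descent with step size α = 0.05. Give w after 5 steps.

-0.76944

f′(w) = 8w + 6
w₁ = -1 − 0.05·(-2) = -0.9
w₂ = -0.9 − 0.05·(-1.2) = -0.84
w₃ = -0.84 − 0.05·(-0.72) = -0.804
w₄ = -0.804 − 0.05·(-0.432) = -0.7824
w₅ = -0.7824 − 0.05·(-0.2592) = -0.76944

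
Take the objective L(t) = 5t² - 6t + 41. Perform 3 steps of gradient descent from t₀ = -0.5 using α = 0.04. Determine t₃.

0.3624

L′(t) = 10t - 6
Step 1: L′(-0.5) = -11; t₁ = -0.5 − 0.04·(-11) = -0.06
Step 2: L′(-0.06) = -6.6; t₂ = -0.06 − 0.04·(-6.6) = 0.204
Step 3: L′(0.204) = -3.96; t₃ = 0.204 − 0.04·(-3.96) = 0.3624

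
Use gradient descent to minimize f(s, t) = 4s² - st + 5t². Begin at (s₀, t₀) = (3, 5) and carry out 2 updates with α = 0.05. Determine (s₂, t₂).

∇f = (8s - t, -s + 10t)
Step 1: at (3, 5), ∇f = (19, 47) → (3, 5) − 0.05·(19, 47) = (2.05, 2.65)
Step 2: at (2.05, 2.65), ∇f = (13.75, 24.45) → (2.05, 2.65) − 0.05·(13.75, 24.45) = (1.3625, 1.4275)

(1.3625, 1.4275)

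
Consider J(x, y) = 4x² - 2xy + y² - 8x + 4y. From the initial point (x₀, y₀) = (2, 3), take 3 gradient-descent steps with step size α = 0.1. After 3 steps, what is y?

∇J = (8x - 2y - 8, -2x + 2y + 4)
(x₁, y₁) = (2, 3) − 0.1·(2, 6) = (1.8, 2.4)
(x₂, y₂) = (1.8, 2.4) − 0.1·(1.6, 5.2) = (1.64, 1.88)
(x₃, y₃) = (1.64, 1.88) − 0.1·(1.36, 4.48) = (1.504, 1.432)
y = 1.432

1.432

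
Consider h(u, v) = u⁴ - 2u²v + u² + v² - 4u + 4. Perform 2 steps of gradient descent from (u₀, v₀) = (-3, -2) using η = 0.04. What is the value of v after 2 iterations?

∇h = (4u³ - 4uv + 2u - 4, -2u² + 2v)
(u₁, v₁) = (-3, -2) − 0.04·(-142, -22) = (2.68, -1.12)
(u₂, v₂) = (2.68, -1.12) − 0.04·(90.361728, -16.6048) = (-0.93446912, -0.455808)
v = -0.455808

-0.455808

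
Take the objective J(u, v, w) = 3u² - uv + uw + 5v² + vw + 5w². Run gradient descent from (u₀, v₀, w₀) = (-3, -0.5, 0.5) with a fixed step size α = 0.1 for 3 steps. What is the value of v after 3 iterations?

∇J = (6u - v + w, -u + 10v + w, u + v + 10w)
(u₁, v₁, w₁) = (-3, -0.5, 0.5) − 0.1·(-17, -1.5, 1.5) = (-1.3, -0.35, 0.35)
(u₂, v₂, w₂) = (-1.3, -0.35, 0.35) − 0.1·(-7.1, -1.85, 1.85) = (-0.59, -0.165, 0.165)
(u₃, v₃, w₃) = (-0.59, -0.165, 0.165) − 0.1·(-3.21, -0.895, 0.895) = (-0.269, -0.0755, 0.0755)
v = -0.0755

-0.0755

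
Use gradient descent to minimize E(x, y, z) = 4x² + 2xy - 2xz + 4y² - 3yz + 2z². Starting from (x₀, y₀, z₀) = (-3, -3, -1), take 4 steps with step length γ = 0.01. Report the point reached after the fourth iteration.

(-2.0468982, -2.08908925, -1.34009151)

∇E = (8x + 2y - 2z, 2x + 8y - 3z, -2x - 3y + 4z)
(x₁, y₁, z₁) = (-3, -3, -1) − 0.01·(-28, -27, 11) = (-2.72, -2.73, -1.11)
(x₂, y₂, z₂) = (-2.72, -2.73, -1.11) − 0.01·(-25, -23.95, 9.19) = (-2.47, -2.4905, -1.2019)
(x₃, y₃, z₃) = (-2.47, -2.4905, -1.2019) − 0.01·(-22.3372, -21.2583, 7.6039) = (-2.246628, -2.277917, -1.277939)
(x₄, y₄, z₄) = (-2.246628, -2.277917, -1.277939) − 0.01·(-19.97298, -18.882775, 6.215251) = (-2.0468982, -2.08908925, -1.34009151)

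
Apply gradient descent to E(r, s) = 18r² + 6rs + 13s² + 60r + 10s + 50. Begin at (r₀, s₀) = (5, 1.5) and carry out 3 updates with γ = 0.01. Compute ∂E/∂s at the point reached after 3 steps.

11.185688

∇E = (36r + 6s + 60, 6r + 26s + 10)
Step 1: at (5, 1.5), ∇E = (249, 79) → (5, 1.5) − 0.01·(249, 79) = (2.51, 0.71)
Step 2: at (2.51, 0.71), ∇E = (154.62, 43.52) → (2.51, 0.71) − 0.01·(154.62, 43.52) = (0.9638, 0.2748)
Step 3: at (0.9638, 0.2748), ∇E = (96.3456, 22.9276) → (0.9638, 0.2748) − 0.01·(96.3456, 22.9276) = (0.000344, 0.045524)
∂E/∂s at (0.000344, 0.045524) = 11.185688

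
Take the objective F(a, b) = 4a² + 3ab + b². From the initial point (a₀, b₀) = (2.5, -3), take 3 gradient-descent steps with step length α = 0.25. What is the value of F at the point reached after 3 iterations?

∇F = (8a + 3b, 3a + 2b)
(a₁, b₁) = (2.5, -3) − 0.25·(11, 1.5) = (-0.25, -3.375)
(a₂, b₂) = (-0.25, -3.375) − 0.25·(-12.125, -7.5) = (2.78125, -1.5)
(a₃, b₃) = (2.78125, -1.5) − 0.25·(17.75, 5.34375) = (-1.65625, -2.8359375)
F(-1.65625, -2.8359375) = 33.10626220703125

33.10626220703125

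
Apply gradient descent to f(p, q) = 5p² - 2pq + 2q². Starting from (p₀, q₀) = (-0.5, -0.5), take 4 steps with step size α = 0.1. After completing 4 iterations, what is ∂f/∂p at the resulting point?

-0.1168

∇f = (10p - 2q, -2p + 4q)
(p₁, q₁) = (-0.5, -0.5) − 0.1·(-4, -1) = (-0.1, -0.4)
(p₂, q₂) = (-0.1, -0.4) − 0.1·(-0.2, -1.4) = (-0.08, -0.26)
(p₃, q₃) = (-0.08, -0.26) − 0.1·(-0.28, -0.88) = (-0.052, -0.172)
(p₄, q₄) = (-0.052, -0.172) − 0.1·(-0.176, -0.584) = (-0.0344, -0.1136)
∂f/∂p at (-0.0344, -0.1136) = -0.1168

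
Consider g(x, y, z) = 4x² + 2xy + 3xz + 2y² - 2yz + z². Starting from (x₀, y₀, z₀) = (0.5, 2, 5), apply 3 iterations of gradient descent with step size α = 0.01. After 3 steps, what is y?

2.037755

∇g = (8x + 2y + 3z, 2x + 4y - 2z, 3x - 2y + 2z)
Step 1: at (0.5, 2, 5), ∇g = (23, -1, 7.5) → (0.5, 2, 5) − 0.01·(23, -1, 7.5) = (0.27, 2.01, 4.925)
Step 2: at (0.27, 2.01, 4.925), ∇g = (20.955, -1.27, 6.64) → (0.27, 2.01, 4.925) − 0.01·(20.955, -1.27, 6.64) = (0.06045, 2.0227, 4.8586)
Step 3: at (0.06045, 2.0227, 4.8586), ∇g = (19.1048, -1.5055, 5.85315) → (0.06045, 2.0227, 4.8586) − 0.01·(19.1048, -1.5055, 5.85315) = (-0.130598, 2.037755, 4.8000685)
y = 2.037755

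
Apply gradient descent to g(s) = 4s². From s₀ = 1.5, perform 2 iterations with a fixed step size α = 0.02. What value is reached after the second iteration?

1.0584

g′(s) = 8s
Step 1: g′(1.5) = 12; s₁ = 1.5 − 0.02·12 = 1.26
Step 2: g′(1.26) = 10.08; s₂ = 1.26 − 0.02·10.08 = 1.0584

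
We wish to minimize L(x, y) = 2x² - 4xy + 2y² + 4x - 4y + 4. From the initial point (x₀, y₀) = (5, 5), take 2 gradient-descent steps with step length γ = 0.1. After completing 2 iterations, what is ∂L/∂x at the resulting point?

0.16

∇L = (4x - 4y + 4, -4x + 4y - 4)
Step 1: at (5, 5), ∇L = (4, -4) → (5, 5) − 0.1·(4, -4) = (4.6, 5.4)
Step 2: at (4.6, 5.4), ∇L = (0.8, -0.8) → (4.6, 5.4) − 0.1·(0.8, -0.8) = (4.52, 5.48)
∂L/∂x at (4.52, 5.48) = 0.16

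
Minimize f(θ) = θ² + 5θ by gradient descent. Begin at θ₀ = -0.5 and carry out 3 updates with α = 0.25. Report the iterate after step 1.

-1.5

f′(θ) = 2θ + 5
θ₁ = -0.5 − 0.25·4 = -1.5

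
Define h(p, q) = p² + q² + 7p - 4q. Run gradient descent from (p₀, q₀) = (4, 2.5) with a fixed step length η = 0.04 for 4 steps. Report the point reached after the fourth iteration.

∇h = (2p + 7, 2q - 4)
(p₁, q₁) = (4, 2.5) − 0.04·(15, 1) = (3.4, 2.46)
(p₂, q₂) = (3.4, 2.46) − 0.04·(13.8, 0.92) = (2.848, 2.4232)
(p₃, q₃) = (2.848, 2.4232) − 0.04·(12.696, 0.8464) = (2.34016, 2.389344)
(p₄, q₄) = (2.34016, 2.389344) − 0.04·(11.68032, 0.778688) = (1.8729472, 2.35819648)

(1.8729472, 2.35819648)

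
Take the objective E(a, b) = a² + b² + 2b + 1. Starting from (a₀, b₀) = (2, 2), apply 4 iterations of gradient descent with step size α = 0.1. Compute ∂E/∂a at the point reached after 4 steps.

1.6384

∇E = (2a, 2b + 2)
(a₁, b₁) = (2, 2) − 0.1·(4, 6) = (1.6, 1.4)
(a₂, b₂) = (1.6, 1.4) − 0.1·(3.2, 4.8) = (1.28, 0.92)
(a₃, b₃) = (1.28, 0.92) − 0.1·(2.56, 3.84) = (1.024, 0.536)
(a₄, b₄) = (1.024, 0.536) − 0.1·(2.048, 3.072) = (0.8192, 0.2288)
∂E/∂a at (0.8192, 0.2288) = 1.6384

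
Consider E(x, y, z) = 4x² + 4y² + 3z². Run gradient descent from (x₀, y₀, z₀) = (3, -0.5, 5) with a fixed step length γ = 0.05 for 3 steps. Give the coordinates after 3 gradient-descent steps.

(0.648, -0.108, 1.715)

∇E = (8x, 8y, 6z)
Step 1: at (3, -0.5, 5), ∇E = (24, -4, 30) → (3, -0.5, 5) − 0.05·(24, -4, 30) = (1.8, -0.3, 3.5)
Step 2: at (1.8, -0.3, 3.5), ∇E = (14.4, -2.4, 21) → (1.8, -0.3, 3.5) − 0.05·(14.4, -2.4, 21) = (1.08, -0.18, 2.45)
Step 3: at (1.08, -0.18, 2.45), ∇E = (8.64, -1.44, 14.7) → (1.08, -0.18, 2.45) − 0.05·(8.64, -1.44, 14.7) = (0.648, -0.108, 1.715)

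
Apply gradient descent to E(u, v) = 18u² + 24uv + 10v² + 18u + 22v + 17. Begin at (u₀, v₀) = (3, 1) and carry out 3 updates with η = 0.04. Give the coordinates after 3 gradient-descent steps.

(-3.724224, -4.479296)

∇E = (36u + 24v + 18, 24u + 20v + 22)
(u₁, v₁) = (3, 1) − 0.04·(150, 114) = (-3, -3.56)
(u₂, v₂) = (-3, -3.56) − 0.04·(-175.44, -121.2) = (4.0176, 1.288)
(u₃, v₃) = (4.0176, 1.288) − 0.04·(193.5456, 144.1824) = (-3.724224, -4.479296)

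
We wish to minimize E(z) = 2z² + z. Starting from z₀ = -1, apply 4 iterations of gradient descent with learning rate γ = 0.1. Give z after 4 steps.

E′(z) = 4z + 1
z₁ = -1 − 0.1·(-3) = -0.7
z₂ = -0.7 − 0.1·(-1.8) = -0.52
z₃ = -0.52 − 0.1·(-1.08) = -0.412
z₄ = -0.412 − 0.1·(-0.648) = -0.3472

-0.3472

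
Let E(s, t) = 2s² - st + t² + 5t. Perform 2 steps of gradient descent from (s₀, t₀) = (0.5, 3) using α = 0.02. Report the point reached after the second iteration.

∇E = (4s - t, -s + 2t + 5)
Step 1: at (0.5, 3), ∇E = (-1, 10.5) → (0.5, 3) − 0.02·(-1, 10.5) = (0.52, 2.79)
Step 2: at (0.52, 2.79), ∇E = (-0.71, 10.06) → (0.52, 2.79) − 0.02·(-0.71, 10.06) = (0.5342, 2.5888)

(0.5342, 2.5888)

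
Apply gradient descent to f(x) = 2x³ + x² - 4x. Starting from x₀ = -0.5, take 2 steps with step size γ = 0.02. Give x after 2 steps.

f′(x) = 6x² + 2x - 4
x₁ = -0.5 − 0.02·(-3.5) = -0.43
x₂ = -0.43 − 0.02·(-3.7506) = -0.354988

-0.354988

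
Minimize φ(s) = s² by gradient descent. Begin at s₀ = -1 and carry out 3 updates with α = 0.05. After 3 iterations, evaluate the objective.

0.531441

φ′(s) = 2s
Step 1: φ′(-1) = -2; s₁ = -1 − 0.05·(-2) = -0.9
Step 2: φ′(-0.9) = -1.8; s₂ = -0.9 − 0.05·(-1.8) = -0.81
Step 3: φ′(-0.81) = -1.62; s₃ = -0.81 − 0.05·(-1.62) = -0.729
φ(-0.729) = 0.531441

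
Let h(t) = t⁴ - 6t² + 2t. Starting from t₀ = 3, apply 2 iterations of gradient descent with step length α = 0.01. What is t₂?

h′(t) = 4t³ - 12t + 2
t₁ = 3 − 0.01·74 = 2.26
t₂ = 2.26 − 0.01·21.052704 = 2.04947296

2.04947296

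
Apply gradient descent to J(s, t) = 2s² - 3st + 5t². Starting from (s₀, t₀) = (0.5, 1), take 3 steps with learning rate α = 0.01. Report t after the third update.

0.7704315

∇J = (4s - 3t, -3s + 10t)
Step 1: at (0.5, 1), ∇J = (-1, 8.5) → (0.5, 1) − 0.01·(-1, 8.5) = (0.51, 0.915)
Step 2: at (0.51, 0.915), ∇J = (-0.705, 7.62) → (0.51, 0.915) − 0.01·(-0.705, 7.62) = (0.51705, 0.8388)
Step 3: at (0.51705, 0.8388), ∇J = (-0.4482, 6.83685) → (0.51705, 0.8388) − 0.01·(-0.4482, 6.83685) = (0.521532, 0.7704315)
t = 0.7704315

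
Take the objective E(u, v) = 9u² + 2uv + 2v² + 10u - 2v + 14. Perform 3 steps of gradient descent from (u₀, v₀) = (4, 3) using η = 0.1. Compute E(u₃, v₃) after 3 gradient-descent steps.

81.040256

∇E = (18u + 2v + 10, 2u + 4v - 2)
Step 1: at (4, 3), ∇E = (88, 18) → (4, 3) − 0.1·(88, 18) = (-4.8, 1.2)
Step 2: at (-4.8, 1.2), ∇E = (-74, -6.8) → (-4.8, 1.2) − 0.1·(-74, -6.8) = (2.6, 1.88)
Step 3: at (2.6, 1.88), ∇E = (60.56, 10.72) → (2.6, 1.88) − 0.1·(60.56, 10.72) = (-3.456, 0.808)
E(-3.456, 0.808) = 81.040256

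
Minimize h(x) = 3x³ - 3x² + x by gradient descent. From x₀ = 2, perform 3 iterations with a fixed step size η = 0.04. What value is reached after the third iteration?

0.747584

h′(x) = 9x² - 6x + 1
Step 1: h′(2) = 25; x₁ = 2 − 0.04·25 = 1
Step 2: h′(1) = 4; x₂ = 1 − 0.04·4 = 0.84
Step 3: h′(0.84) = 2.3104; x₃ = 0.84 − 0.04·2.3104 = 0.747584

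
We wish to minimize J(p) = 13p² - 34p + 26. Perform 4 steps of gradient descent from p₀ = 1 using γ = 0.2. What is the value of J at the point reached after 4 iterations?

119174.87072512

J′(p) = 26p - 34
p₁ = 1 − 0.2·(-8) = 2.6
p₂ = 2.6 − 0.2·33.6 = -4.12
p₃ = -4.12 − 0.2·(-141.12) = 24.104
p₄ = 24.104 − 0.2·592.704 = -94.4368
J(-94.4368) = 119174.87072512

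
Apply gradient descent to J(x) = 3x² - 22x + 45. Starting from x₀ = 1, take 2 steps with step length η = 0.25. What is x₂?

3

J′(x) = 6x - 22
Step 1: J′(1) = -16; x₁ = 1 − 0.25·(-16) = 5
Step 2: J′(5) = 8; x₂ = 5 − 0.25·8 = 3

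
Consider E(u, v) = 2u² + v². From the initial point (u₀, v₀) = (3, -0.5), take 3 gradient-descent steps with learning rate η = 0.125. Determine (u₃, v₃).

∇E = (4u, 2v)
Step 1: at (3, -0.5), ∇E = (12, -1) → (3, -0.5) − 0.125·(12, -1) = (1.5, -0.375)
Step 2: at (1.5, -0.375), ∇E = (6, -0.75) → (1.5, -0.375) − 0.125·(6, -0.75) = (0.75, -0.28125)
Step 3: at (0.75, -0.28125), ∇E = (3, -0.5625) → (0.75, -0.28125) − 0.125·(3, -0.5625) = (0.375, -0.2109375)

(0.375, -0.2109375)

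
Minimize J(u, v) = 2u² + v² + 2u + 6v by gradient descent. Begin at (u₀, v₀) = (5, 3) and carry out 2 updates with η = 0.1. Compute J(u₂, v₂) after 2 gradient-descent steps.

∇J = (4u + 2, 2v + 6)
(u₁, v₁) = (5, 3) − 0.1·(22, 12) = (2.8, 1.8)
(u₂, v₂) = (2.8, 1.8) − 0.1·(13.2, 9.6) = (1.48, 0.84)
J(1.48, 0.84) = 13.0864

13.0864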